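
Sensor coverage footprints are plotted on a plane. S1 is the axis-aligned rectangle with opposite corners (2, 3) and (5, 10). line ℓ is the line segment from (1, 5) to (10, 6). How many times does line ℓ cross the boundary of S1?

The segment meets the boundary at (5,5.444), (2,5.111).

2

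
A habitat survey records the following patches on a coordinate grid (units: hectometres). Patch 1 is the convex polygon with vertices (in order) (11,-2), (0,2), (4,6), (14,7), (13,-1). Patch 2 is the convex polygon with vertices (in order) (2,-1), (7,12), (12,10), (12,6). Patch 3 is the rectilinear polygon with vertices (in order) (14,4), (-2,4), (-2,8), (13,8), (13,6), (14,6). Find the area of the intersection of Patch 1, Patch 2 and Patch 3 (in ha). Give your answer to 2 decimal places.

15.70

The intersection is the polygon with vertices (4.72,6.072), (12,6.8), (12,6), (9.143,4), (3.923,4).
By the shoelace formula its area is 15.70.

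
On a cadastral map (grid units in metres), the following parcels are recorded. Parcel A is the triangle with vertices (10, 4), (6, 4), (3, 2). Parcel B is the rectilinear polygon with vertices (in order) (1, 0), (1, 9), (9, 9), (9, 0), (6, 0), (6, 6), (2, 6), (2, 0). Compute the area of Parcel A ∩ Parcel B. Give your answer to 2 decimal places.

The intersection is the polygon with vertices (9,4), (9,3.714), (6,2.857), (6,4).
By the shoelace formula its area is 2.14.

2.14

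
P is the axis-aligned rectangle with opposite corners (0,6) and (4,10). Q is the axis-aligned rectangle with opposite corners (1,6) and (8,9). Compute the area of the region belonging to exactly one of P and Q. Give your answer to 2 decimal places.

19.00

|P∩Q|: x∈[1,4], y∈[6,9] → 3·3 = 9.
|P △ Q| = |P| + |Q| − 2·|P∩Q| = 16 + 21 − 18 = 19.00.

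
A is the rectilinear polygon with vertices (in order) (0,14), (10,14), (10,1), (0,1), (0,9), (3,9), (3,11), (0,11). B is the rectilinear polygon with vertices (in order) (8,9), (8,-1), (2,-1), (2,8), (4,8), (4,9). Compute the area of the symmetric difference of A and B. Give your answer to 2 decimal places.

|A| = 124, |B| = 58, |A∩B| = 46.
|A △ B| = |A| + |B| − 2·|A∩B| = 124 + 58 − 92 = 90.00.

90.00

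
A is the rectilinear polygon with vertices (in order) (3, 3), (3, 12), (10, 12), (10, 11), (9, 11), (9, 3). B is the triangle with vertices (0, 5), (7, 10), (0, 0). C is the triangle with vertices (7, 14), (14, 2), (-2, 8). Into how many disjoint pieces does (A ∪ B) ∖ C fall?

(A ∪ B) ∖ C splits into 3 disjoint pieces (area 23.3102, area 0.3333, area 1.5952).

3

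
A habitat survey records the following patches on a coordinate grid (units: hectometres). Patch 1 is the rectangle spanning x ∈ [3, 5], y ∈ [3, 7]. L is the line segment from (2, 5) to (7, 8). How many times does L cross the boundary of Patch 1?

The segment meets the boundary at (5,6.8), (3,5.6).

2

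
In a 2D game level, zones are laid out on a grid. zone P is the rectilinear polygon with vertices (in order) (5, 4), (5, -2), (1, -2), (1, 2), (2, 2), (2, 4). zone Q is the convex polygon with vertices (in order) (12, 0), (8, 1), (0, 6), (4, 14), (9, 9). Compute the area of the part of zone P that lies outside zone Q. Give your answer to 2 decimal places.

20.99

|zone P| = 22, |zone P∩zone Q| = 1.0125.
|zone P ∖ zone Q| = |zone P| − |zone P∩zone Q| = 22 − 1.0125 = 20.99.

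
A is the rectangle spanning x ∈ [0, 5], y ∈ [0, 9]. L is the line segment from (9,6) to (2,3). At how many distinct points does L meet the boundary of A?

1

The segment meets the boundary at (5,4.286).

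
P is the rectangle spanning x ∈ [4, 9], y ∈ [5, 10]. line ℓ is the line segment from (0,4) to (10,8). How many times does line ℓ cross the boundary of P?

2

The segment meets the boundary at (9,7.6), (4,5.6).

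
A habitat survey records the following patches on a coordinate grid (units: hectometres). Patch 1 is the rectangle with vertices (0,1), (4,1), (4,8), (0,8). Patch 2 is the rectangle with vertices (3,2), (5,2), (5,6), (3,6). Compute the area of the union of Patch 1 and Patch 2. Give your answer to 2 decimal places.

By inclusion–exclusion:
Individual areas: |Patch 1| = 28, |Patch 2| = 8.
|Patch 1∩Patch 2|: x∈[3,4], y∈[2,6] → 1·4 = 4.
|Patch 1 ∪ Patch 2| = 36 − 4 = 32.00.

32.00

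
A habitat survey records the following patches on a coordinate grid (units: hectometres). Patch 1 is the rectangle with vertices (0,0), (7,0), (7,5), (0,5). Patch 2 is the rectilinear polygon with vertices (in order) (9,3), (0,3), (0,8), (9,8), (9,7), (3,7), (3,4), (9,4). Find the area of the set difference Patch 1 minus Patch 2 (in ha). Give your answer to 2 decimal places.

|Patch 1| = 35, |Patch 1∩Patch 2| = 10.
|Patch 1 ∖ Patch 2| = |Patch 1| − |Patch 1∩Patch 2| = 35 − 10 = 25.00.

25.00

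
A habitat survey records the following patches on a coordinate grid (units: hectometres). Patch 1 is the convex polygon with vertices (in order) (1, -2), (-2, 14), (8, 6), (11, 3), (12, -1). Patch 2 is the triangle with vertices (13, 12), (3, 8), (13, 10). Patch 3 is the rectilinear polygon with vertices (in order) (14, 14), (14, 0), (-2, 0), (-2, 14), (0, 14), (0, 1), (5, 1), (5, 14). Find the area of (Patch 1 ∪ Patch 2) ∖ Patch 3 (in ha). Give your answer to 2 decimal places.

63.31

|Patch 1 ∪ Patch 2| = 122.6667.
|(Patch 1 ∪ Patch 2) ∩ Patch 3| = 59.3604.
|(Patch 1 ∪ Patch 2) ∖ Patch 3| = 122.6667 − 59.3604 = 63.31.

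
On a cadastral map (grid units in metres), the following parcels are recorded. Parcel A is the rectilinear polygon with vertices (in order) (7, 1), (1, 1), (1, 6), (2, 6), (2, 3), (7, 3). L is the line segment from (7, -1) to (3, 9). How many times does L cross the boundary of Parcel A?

2

The segment meets the boundary at (5.4,3), (6.2,1).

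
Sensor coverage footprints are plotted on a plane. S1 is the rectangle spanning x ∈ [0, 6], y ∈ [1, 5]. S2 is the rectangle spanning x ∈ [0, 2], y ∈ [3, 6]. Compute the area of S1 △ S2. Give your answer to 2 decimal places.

|S1∩S2|: x∈[0,2], y∈[3,5] → 2·2 = 4.
|S1 △ S2| = |S1| + |S2| − 2·|S1∩S2| = 24 + 6 − 8 = 22.00.

22.00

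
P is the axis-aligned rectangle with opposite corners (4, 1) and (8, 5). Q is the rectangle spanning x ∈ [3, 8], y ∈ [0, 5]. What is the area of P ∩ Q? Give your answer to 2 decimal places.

|P∩Q|: x∈[4,8], y∈[1,5] → 4·4 = 16.

16.00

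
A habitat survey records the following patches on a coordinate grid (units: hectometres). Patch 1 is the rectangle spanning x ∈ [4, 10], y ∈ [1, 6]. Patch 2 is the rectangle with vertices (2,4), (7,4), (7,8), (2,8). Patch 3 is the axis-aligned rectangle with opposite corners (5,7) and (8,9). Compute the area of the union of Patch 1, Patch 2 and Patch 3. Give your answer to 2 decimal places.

By inclusion–exclusion:
Individual areas: |Patch 1| = 30, |Patch 2| = 20, |Patch 3| = 6.
|Patch 1∩Patch 2|: x∈[4,7], y∈[4,6] → 3·2 = 6.
|Patch 1∩Patch 3| = 0 (no overlap).
|Patch 2∩Patch 3|: x∈[5,7], y∈[7,8] → 2·1 = 2.
|Patch 1∩Patch 2∩Patch 3| = 0.
|Patch 1 ∪ Patch 2 ∪ Patch 3| = 56 − 8 + 0 = 48.00.

48.00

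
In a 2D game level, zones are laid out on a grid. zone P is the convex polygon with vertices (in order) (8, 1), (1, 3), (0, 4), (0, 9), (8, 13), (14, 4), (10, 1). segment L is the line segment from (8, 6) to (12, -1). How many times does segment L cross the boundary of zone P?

The segment meets the boundary at (10.6,1.45).

1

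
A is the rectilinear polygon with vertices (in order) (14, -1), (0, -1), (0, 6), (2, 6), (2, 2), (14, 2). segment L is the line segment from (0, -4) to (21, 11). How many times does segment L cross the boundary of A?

The segment meets the boundary at (8.4,2), (4.2,-1).

2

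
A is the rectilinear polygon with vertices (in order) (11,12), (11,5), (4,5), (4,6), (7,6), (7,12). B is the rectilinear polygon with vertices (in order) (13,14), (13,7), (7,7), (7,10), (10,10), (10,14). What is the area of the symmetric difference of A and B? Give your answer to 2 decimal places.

|A| = 31, |B| = 30, |A∩B| = 14.
|A △ B| = |A| + |B| − 2·|A∩B| = 31 + 30 − 28 = 33.00.

33.00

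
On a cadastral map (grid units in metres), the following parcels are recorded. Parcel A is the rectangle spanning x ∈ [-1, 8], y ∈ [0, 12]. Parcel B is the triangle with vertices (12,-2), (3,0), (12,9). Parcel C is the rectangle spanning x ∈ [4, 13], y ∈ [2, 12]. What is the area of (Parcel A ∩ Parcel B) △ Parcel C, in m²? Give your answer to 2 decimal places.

93.50

|Parcel A ∩ Parcel B| = 12.5.
|(Parcel A ∩ Parcel B) ∩ Parcel C| = 4.5.
|(Parcel A ∩ Parcel B) △ Parcel C| = 12.5 + 90 − 9 = 93.50.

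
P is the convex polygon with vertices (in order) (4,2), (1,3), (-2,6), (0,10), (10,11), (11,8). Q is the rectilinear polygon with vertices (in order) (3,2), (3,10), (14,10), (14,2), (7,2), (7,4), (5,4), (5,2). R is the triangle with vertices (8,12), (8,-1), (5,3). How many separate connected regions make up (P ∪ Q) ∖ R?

(P ∪ Q) ∖ R splits into 2 disjoint pieces (area 54.1196, area 49.9667).

2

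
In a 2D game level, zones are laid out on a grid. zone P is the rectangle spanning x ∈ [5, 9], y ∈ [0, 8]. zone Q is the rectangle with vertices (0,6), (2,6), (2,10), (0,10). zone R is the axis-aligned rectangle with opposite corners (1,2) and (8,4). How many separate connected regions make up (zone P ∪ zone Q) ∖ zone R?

(zone P ∪ zone Q) ∖ zone R splits into 2 disjoint pieces (area 26, area 8).

2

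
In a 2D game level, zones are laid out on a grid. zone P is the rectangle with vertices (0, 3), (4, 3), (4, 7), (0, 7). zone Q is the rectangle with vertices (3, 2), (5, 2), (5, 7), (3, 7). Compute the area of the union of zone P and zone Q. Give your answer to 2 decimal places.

By inclusion–exclusion:
Individual areas: |zone P| = 16, |zone Q| = 10.
|zone P∩zone Q|: x∈[3,4], y∈[3,7] → 1·4 = 4.
|zone P ∪ zone Q| = 26 − 4 = 22.00.

22.00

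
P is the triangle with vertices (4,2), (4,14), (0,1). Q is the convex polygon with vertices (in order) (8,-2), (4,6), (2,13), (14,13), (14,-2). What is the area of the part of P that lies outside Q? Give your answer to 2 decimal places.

|P| = 24, |P∩Q| = 4.5869.
|P ∖ Q| = |P| − |P∩Q| = 24 − 4.5869 = 19.41.

19.41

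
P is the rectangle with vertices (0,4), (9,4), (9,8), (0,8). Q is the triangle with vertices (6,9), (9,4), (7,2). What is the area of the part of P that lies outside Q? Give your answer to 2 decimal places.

|P| = 36, |P∩Q| = 5.4857.
|P ∖ Q| = |P| − |P∩Q| = 36 − 5.4857 = 30.51.

30.51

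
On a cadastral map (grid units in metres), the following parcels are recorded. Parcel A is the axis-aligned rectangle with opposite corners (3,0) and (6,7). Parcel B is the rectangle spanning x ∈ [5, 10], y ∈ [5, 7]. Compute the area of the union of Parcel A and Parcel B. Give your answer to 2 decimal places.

29.00

By inclusion–exclusion:
Individual areas: |Parcel A| = 21, |Parcel B| = 10.
|Parcel A∩Parcel B|: x∈[5,6], y∈[5,7] → 1·2 = 2.
|Parcel A ∪ Parcel B| = 31 − 2 = 29.00.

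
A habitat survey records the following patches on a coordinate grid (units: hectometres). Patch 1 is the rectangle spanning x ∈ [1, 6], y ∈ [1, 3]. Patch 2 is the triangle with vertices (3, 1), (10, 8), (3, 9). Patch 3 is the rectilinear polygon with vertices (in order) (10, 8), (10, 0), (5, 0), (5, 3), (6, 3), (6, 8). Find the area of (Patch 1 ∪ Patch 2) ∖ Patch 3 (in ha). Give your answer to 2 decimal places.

|Patch 1 ∪ Patch 2| = 36.
|(Patch 1 ∪ Patch 2) ∩ Patch 3| = 10.
|(Patch 1 ∪ Patch 2) ∖ Patch 3| = 36 − 10 = 26.00.

26.00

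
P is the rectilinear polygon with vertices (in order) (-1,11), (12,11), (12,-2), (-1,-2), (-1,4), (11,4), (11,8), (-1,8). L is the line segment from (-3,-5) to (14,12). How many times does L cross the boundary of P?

4

The segment meets the boundary at (12,10), (10,8), (6,4), (0,-2).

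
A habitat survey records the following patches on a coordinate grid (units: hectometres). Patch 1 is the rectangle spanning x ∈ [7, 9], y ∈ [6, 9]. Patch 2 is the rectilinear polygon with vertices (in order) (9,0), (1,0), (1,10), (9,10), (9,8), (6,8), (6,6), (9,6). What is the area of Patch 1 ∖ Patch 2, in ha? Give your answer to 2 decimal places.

|Patch 1| = 6, |Patch 1∩Patch 2| = 2.
|Patch 1 ∖ Patch 2| = |Patch 1| − |Patch 1∩Patch 2| = 6 − 2 = 4.00.

4.00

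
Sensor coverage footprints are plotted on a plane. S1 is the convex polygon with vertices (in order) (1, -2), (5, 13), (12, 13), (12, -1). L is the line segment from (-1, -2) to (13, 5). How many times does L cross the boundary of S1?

2

The segment meets the boundary at (12,4.5), (1.308,-0.846).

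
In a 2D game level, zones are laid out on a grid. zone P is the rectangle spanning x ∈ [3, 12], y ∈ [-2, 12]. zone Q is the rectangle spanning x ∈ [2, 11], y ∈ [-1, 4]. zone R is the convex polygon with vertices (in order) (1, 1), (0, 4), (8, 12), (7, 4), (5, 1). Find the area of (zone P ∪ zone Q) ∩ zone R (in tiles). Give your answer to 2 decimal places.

35.50

The region (zone P ∪ zone Q) ∩ zone R is the polygon with vertices (2,4), (3,4), (3,7), (8,12), (7,4), (5,1), (2,1).
By the shoelace formula its area is 35.50.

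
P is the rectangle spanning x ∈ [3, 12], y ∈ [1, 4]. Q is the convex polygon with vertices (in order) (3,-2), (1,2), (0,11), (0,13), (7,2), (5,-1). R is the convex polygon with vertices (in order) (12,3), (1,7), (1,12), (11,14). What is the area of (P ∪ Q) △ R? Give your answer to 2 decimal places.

129.21

|P ∪ Q| = 64.6061.
|(P ∪ Q) ∩ R| = 9.4486.
|(P ∪ Q) △ R| = 64.6061 + 83.5 − 18.8972 = 129.21.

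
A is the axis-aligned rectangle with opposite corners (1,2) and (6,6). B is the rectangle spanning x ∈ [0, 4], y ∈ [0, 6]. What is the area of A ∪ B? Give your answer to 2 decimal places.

By inclusion–exclusion:
Individual areas: |A| = 20, |B| = 24.
|A∩B|: x∈[1,4], y∈[2,6] → 3·4 = 12.
|A ∪ B| = 44 − 12 = 32.00.

32.00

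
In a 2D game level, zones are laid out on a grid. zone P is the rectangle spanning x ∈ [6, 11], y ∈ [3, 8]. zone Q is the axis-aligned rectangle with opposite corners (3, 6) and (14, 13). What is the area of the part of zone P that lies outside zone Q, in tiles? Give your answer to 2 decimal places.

|zone P∩zone Q|: x∈[6,11], y∈[6,8] → 5·2 = 10.
|zone P| = 25.
|zone P ∖ zone Q| = |zone P| − |zone P∩zone Q| = 25 − 10 = 15.00.

15.00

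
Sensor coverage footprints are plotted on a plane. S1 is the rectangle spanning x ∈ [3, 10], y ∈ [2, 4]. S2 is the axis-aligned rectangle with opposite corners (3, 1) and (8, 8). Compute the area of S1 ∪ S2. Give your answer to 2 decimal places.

39.00

By inclusion–exclusion:
Individual areas: |S1| = 14, |S2| = 35.
|S1∩S2|: x∈[3,8], y∈[2,4] → 5·2 = 10.
|S1 ∪ S2| = 49 − 10 = 39.00.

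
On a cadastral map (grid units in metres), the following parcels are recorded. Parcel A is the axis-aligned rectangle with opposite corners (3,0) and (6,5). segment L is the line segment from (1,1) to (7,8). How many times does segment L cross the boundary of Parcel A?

The segment meets the boundary at (4.429,5), (3,3.333).

2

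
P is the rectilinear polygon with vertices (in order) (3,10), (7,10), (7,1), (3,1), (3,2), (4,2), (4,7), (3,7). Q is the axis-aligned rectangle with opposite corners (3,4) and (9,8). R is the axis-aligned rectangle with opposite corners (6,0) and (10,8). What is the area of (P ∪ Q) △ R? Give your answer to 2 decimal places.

|P ∪ Q| = 42.
|(P ∪ Q) ∩ R| = 15.
|(P ∪ Q) △ R| = 42 + 32 − 30 = 44.00.

44.00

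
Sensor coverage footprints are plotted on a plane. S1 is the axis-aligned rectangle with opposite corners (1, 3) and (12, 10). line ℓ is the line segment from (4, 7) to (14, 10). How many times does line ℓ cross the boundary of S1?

The segment meets the boundary at (12,9.4).

1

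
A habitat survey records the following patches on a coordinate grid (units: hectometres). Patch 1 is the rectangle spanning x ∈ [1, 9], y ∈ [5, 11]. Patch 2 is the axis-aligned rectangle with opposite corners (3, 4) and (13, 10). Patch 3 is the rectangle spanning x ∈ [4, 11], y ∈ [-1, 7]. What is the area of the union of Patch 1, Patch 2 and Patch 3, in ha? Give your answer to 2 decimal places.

By inclusion–exclusion:
Individual areas: |Patch 1| = 48, |Patch 2| = 60, |Patch 3| = 56.
|Patch 1∩Patch 2|: x∈[3,9], y∈[5,10] → 6·5 = 30.
|Patch 1∩Patch 3|: x∈[4,9], y∈[5,7] → 5·2 = 10.
|Patch 2∩Patch 3|: x∈[4,11], y∈[4,7] → 7·3 = 21.
|Patch 1∩Patch 2∩Patch 3| = 10.
|Patch 1 ∪ Patch 2 ∪ Patch 3| = 164 − 61 + 10 = 113.00.

113.00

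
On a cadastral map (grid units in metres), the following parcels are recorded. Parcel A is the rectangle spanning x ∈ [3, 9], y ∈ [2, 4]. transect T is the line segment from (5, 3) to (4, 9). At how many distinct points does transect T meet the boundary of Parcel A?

1

The segment meets the boundary at (4.833,4).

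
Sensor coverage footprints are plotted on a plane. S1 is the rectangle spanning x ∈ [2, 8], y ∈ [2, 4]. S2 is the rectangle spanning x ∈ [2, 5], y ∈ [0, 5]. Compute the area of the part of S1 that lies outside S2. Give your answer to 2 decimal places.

|S1∩S2|: x∈[2,5], y∈[2,4] → 3·2 = 6.
|S1| = 12.
|S1 ∖ S2| = |S1| − |S1∩S2| = 12 − 6 = 6.00.

6.00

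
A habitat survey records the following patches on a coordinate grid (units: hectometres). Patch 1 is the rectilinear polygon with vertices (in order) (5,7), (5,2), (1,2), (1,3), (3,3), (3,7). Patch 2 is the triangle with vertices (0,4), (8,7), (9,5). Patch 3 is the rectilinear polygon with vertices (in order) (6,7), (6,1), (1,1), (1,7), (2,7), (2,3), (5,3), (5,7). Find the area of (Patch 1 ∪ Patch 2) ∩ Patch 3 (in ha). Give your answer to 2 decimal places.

5.85

|Patch 1 ∪ Patch 2| = 19.3889.
|(Patch 1 ∪ Patch 2) ∩ Patch 3| = 5.85.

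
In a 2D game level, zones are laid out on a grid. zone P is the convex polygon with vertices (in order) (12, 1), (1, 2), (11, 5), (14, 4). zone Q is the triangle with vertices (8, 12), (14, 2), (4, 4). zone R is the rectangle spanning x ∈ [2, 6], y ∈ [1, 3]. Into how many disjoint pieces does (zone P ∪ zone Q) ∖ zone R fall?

(zone P ∪ zone Q) ∖ zone R splits into 2 disjoint pieces (area 0.1955, area 56.2152).

2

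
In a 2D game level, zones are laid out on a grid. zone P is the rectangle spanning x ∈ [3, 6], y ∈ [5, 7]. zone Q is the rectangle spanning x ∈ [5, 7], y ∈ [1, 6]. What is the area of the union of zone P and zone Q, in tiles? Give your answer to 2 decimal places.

15.00

By inclusion–exclusion:
Individual areas: |zone P| = 6, |zone Q| = 10.
|zone P∩zone Q|: x∈[5,6], y∈[5,6] → 1·1 = 1.
|zone P ∪ zone Q| = 16 − 1 = 15.00.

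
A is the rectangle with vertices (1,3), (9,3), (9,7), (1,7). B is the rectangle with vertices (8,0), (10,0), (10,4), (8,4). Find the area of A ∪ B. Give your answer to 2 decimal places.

39.00

By inclusion–exclusion:
Individual areas: |A| = 32, |B| = 8.
|A∩B|: x∈[8,9], y∈[3,4] → 1·1 = 1.
|A ∪ B| = 40 − 1 = 39.00.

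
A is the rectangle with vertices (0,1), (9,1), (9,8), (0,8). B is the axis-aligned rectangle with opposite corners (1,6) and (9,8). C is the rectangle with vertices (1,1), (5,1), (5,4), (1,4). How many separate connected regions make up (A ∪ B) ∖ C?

(A ∪ B) ∖ C is a single connected region.

1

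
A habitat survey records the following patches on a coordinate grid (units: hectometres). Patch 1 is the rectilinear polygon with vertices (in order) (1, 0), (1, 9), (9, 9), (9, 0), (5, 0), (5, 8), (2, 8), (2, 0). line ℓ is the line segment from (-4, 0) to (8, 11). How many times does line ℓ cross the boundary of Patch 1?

4

The segment meets the boundary at (5.818,9), (4.727,8), (1,4.583), (2,5.5).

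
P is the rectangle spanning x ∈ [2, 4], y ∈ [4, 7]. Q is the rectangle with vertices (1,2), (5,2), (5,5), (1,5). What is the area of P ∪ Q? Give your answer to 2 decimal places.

By inclusion–exclusion:
Individual areas: |P| = 6, |Q| = 12.
|P∩Q|: x∈[2,4], y∈[4,5] → 2·1 = 2.
|P ∪ Q| = 18 − 2 = 16.00.

16.00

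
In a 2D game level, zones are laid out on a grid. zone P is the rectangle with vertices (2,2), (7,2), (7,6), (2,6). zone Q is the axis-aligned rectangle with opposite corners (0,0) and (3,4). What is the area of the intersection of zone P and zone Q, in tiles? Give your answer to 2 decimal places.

2.00

|zone P∩zone Q|: x∈[2,3], y∈[2,4] → 1·2 = 2.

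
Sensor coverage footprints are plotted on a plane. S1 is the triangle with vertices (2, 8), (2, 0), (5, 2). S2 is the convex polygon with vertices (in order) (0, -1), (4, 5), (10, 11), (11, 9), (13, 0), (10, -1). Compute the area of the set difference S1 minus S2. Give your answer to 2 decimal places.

|S1| = 12, |S1∩S2| = 6.8571.
|S1 ∖ S2| = |S1| − |S1∩S2| = 12 − 6.8571 = 5.14.

5.14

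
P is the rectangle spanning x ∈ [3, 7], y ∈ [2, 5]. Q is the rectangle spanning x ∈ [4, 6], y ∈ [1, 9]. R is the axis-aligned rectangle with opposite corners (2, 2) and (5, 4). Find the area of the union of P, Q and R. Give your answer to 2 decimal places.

24.00

By inclusion–exclusion:
Individual areas: |P| = 12, |Q| = 16, |R| = 6.
|P∩Q|: x∈[4,6], y∈[2,5] → 2·3 = 6.
|P∩R|: x∈[3,5], y∈[2,4] → 2·2 = 4.
|Q∩R|: x∈[4,5], y∈[2,4] → 1·2 = 2.
|P∩Q∩R| = 2.
|P ∪ Q ∪ R| = 34 − 12 + 2 = 24.00.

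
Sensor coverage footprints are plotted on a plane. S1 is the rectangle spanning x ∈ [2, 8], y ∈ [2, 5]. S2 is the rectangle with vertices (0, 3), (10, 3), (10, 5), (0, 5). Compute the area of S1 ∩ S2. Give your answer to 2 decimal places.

12.00

|S1∩S2|: x∈[2,8], y∈[3,5] → 6·2 = 12.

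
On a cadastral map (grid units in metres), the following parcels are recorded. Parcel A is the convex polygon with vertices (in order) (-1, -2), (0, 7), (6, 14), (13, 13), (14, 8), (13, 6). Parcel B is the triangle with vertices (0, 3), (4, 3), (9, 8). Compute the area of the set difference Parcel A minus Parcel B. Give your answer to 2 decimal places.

|Parcel A| = 135.5, |Parcel A∩Parcel B| = 10.
|Parcel A ∖ Parcel B| = |Parcel A| − |Parcel A∩Parcel B| = 135.5 − 10 = 125.50.

125.50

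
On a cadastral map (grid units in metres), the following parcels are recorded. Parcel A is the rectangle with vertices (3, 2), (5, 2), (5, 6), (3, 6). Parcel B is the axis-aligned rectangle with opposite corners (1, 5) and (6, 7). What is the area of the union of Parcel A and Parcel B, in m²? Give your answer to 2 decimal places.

16.00

By inclusion–exclusion:
Individual areas: |Parcel A| = 8, |Parcel B| = 10.
|Parcel A∩Parcel B|: x∈[3,5], y∈[5,6] → 2·1 = 2.
|Parcel A ∪ Parcel B| = 18 − 2 = 16.00.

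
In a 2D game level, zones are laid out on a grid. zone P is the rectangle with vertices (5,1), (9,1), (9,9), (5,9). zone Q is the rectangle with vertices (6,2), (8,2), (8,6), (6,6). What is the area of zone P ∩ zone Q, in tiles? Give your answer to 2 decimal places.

8.00

|zone P∩zone Q|: x∈[6,8], y∈[2,6] → 2·4 = 8.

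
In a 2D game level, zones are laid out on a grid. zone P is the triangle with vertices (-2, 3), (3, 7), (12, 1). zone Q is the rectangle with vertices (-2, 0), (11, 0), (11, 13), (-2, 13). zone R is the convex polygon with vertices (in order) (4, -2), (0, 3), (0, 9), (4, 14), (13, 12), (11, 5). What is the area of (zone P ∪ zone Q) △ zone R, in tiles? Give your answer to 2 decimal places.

63.15

|zone P ∪ zone Q| = 169.2619.
|(zone P ∪ zone Q) ∩ zone R| = 119.8056.
|(zone P ∪ zone Q) △ zone R| = 169.2619 + 133.5 − 239.6111 = 63.15.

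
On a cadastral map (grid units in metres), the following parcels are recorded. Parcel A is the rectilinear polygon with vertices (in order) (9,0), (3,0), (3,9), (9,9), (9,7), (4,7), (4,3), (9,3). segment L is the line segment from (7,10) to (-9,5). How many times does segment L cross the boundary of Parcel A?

2

The segment meets the boundary at (3,8.75), (3.8,9).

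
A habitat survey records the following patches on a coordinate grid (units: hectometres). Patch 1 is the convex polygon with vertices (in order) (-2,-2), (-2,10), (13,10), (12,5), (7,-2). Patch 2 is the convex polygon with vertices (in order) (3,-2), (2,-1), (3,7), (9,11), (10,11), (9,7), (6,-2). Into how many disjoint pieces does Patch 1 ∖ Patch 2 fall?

Patch 1 ∖ Patch 2 splits into 2 disjoint pieces (area 62.25, area 33.375).

2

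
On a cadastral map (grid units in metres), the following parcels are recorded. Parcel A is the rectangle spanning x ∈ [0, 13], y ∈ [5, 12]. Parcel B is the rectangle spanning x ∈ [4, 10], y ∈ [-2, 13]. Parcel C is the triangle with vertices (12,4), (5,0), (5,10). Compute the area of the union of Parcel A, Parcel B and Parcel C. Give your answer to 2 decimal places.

141.56

By inclusion–exclusion:
Individual areas: |Parcel A| = 91, |Parcel B| = 90, |Parcel C| = 35.
|Parcel A∩Parcel B|: x∈[4,10], y∈[5,12] → 6·7 = 42.
|Parcel A∩Parcel C| = 14.5833.
|Parcel B∩Parcel C| = 32.1429.
|Parcel A∩Parcel B∩Parcel C| = 14.2857.
|Parcel A ∪ Parcel B ∪ Parcel C| = 216 − 88.7262 + 14.2857 = 141.56.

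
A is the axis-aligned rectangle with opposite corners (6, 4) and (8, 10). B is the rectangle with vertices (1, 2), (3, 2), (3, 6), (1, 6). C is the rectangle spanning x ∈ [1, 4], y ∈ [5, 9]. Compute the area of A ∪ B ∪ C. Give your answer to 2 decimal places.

By inclusion–exclusion:
Individual areas: |A| = 12, |B| = 8, |C| = 12.
|A∩B| = 0 (no overlap).
|A∩C| = 0 (no overlap).
|B∩C|: x∈[1,3], y∈[5,6] → 2·1 = 2.
|A∩B∩C| = 0.
|A ∪ B ∪ C| = 32 − 2 + 0 = 30.00.

30.00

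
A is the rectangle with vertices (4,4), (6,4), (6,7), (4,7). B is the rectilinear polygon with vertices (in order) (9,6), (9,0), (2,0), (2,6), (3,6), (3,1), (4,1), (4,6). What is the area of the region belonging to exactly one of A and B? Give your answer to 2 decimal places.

|A| = 6, |B| = 37, |A∩B| = 4.
|A △ B| = |A| + |B| − 2·|A∩B| = 6 + 37 − 8 = 35.00.

35.00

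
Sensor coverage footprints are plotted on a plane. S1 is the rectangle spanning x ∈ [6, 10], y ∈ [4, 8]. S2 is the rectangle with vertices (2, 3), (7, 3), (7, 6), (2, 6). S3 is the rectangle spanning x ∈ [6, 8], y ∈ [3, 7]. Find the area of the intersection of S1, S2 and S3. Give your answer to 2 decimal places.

The intersection is the polygon with vertices (6,6), (7,6), (7,4), (6,4).
By the shoelace formula its area is 2.00.

2.00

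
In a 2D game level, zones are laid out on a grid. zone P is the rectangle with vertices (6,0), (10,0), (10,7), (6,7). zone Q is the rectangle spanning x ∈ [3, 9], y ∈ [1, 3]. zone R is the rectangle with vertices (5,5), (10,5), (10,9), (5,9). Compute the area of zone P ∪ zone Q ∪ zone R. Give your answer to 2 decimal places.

46.00

By inclusion–exclusion:
Individual areas: |zone P| = 28, |zone Q| = 12, |zone R| = 20.
|zone P∩zone Q|: x∈[6,9], y∈[1,3] → 3·2 = 6.
|zone P∩zone R|: x∈[6,10], y∈[5,7] → 4·2 = 8.
|zone Q∩zone R| = 0 (no overlap).
|zone P∩zone Q∩zone R| = 0.
|zone P ∪ zone Q ∪ zone R| = 60 − 14 + 0 = 46.00.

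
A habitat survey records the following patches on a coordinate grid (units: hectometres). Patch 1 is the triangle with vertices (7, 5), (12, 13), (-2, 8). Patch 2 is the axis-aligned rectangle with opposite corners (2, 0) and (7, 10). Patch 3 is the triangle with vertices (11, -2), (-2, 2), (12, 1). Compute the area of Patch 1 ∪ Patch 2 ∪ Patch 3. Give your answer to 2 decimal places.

By inclusion–exclusion:
Individual areas: |Patch 1| = 43.5, |Patch 2| = 50, |Patch 3| = 21.5.
|Patch 1∩Patch 2| = 20.3762.
|Patch 1∩Patch 3| = 0.
|Patch 2∩Patch 3| = 6.717.
|Patch 1∩Patch 2∩Patch 3| = 0.
|Patch 1 ∪ Patch 2 ∪ Patch 3| = 115 − 27.0932 + 0 = 87.91.

87.91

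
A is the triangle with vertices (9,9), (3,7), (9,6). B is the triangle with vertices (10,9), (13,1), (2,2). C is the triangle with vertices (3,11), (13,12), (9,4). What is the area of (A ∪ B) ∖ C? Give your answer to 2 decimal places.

|A ∪ B| = 49.3325.
|(A ∪ B) ∩ C| = 12.8601.
|(A ∪ B) ∖ C| = 49.3325 − 12.8601 = 36.47.

36.47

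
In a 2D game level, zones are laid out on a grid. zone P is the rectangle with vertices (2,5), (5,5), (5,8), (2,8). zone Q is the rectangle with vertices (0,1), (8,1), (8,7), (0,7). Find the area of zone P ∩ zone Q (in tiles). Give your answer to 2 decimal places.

|zone P∩zone Q|: x∈[2,5], y∈[5,7] → 3·2 = 6.

6.00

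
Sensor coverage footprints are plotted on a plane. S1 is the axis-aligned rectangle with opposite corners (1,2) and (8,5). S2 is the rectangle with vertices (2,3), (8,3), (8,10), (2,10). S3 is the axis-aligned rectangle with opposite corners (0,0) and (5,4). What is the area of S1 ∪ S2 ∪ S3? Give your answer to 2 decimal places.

By inclusion–exclusion:
Individual areas: |S1| = 21, |S2| = 42, |S3| = 20.
|S1∩S2|: x∈[2,8], y∈[3,5] → 6·2 = 12.
|S1∩S3|: x∈[1,5], y∈[2,4] → 4·2 = 8.
|S2∩S3|: x∈[2,5], y∈[3,4] → 3·1 = 3.
|S1∩S2∩S3| = 3.
|S1 ∪ S2 ∪ S3| = 83 − 23 + 3 = 63.00.

63.00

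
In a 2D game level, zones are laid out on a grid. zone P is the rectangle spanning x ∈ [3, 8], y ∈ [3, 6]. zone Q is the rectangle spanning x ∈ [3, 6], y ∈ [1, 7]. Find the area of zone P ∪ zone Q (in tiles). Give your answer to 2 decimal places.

24.00

By inclusion–exclusion:
Individual areas: |zone P| = 15, |zone Q| = 18.
|zone P∩zone Q|: x∈[3,6], y∈[3,6] → 3·3 = 9.
|zone P ∪ zone Q| = 33 − 9 = 24.00.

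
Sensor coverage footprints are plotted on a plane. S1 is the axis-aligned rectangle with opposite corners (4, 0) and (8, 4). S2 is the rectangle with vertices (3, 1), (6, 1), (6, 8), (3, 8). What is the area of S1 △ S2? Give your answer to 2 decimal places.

25.00

|S1∩S2|: x∈[4,6], y∈[1,4] → 2·3 = 6.
|S1 △ S2| = |S1| + |S2| − 2·|S1∩S2| = 16 + 21 − 12 = 25.00.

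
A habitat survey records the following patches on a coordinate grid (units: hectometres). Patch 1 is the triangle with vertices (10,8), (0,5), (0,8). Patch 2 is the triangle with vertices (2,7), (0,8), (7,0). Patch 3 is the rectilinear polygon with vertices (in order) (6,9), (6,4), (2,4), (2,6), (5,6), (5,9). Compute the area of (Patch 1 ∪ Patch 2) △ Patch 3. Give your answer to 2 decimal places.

|Patch 1 ∪ Patch 2| = 17.6423.
|(Patch 1 ∪ Patch 2) ∩ Patch 3| = 2.9733.
|(Patch 1 ∪ Patch 2) △ Patch 3| = 17.6423 + 11 − 5.9466 = 22.70.

22.70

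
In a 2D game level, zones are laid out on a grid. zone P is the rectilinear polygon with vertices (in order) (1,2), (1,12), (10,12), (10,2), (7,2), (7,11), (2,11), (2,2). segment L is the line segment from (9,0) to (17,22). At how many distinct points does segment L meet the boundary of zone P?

2

The segment meets the boundary at (10,2.75), (9.727,2).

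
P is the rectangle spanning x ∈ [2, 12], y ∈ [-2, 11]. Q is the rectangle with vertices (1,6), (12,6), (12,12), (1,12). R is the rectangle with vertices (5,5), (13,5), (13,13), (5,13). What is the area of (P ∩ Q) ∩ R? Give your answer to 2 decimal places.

The region (P ∩ Q) ∩ R is the polygon with vertices (5,6), (5,11), (12,11), (12,6).
By the shoelace formula its area is 35.00.

35.00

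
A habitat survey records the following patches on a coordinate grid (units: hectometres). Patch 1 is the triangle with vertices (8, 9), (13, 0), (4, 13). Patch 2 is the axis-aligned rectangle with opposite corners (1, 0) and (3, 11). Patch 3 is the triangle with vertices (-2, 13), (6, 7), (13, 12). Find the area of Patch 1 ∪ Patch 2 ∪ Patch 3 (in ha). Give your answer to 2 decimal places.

By inclusion–exclusion:
Individual areas: |Patch 1| = 8, |Patch 2| = 22, |Patch 3| = 41.
|Patch 1∩Patch 2| = 0.
|Patch 1∩Patch 3| = 3.2558.
|Patch 2∩Patch 3| = 2.
|Patch 1∩Patch 2∩Patch 3| = 0.
|Patch 1 ∪ Patch 2 ∪ Patch 3| = 71 − 5.2558 + 0 = 65.74.

65.74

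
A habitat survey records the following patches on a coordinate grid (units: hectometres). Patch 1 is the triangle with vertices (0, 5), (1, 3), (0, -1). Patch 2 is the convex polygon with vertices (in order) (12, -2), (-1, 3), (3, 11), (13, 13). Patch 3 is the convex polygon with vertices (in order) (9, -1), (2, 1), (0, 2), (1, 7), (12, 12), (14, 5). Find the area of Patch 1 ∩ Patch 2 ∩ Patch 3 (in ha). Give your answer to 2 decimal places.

0.90

The intersection is the polygon with vertices (0.825,2.298), (0.114,2.571), (0.429,4.143), (1,3).
By the shoelace formula its area is 0.90.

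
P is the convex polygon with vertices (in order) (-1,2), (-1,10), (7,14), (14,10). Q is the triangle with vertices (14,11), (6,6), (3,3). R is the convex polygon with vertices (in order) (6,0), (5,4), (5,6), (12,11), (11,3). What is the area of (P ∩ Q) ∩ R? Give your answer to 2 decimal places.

2.32

The region (P ∩ Q) ∩ R is the polygon with vertices (8.844,7.25), (5.429,5.429), (6,6), (11.831,9.644), (11.8,9.4).
By the shoelace formula its area is 2.32.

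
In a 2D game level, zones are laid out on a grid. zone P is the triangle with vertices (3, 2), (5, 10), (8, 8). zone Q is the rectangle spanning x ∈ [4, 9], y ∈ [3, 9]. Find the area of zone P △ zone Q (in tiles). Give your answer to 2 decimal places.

|zone P| = 14, |zone Q| = 30, |zone P∩zone Q| = 11.725.
|zone P △ zone Q| = |zone P| + |zone Q| − 2·|zone P∩zone Q| = 14 + 30 − 23.45 = 20.55.

20.55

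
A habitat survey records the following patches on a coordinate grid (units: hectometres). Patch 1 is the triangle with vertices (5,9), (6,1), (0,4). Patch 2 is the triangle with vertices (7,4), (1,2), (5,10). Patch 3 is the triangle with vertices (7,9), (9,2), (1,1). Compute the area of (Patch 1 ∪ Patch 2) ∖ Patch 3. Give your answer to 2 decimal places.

|Patch 1 ∪ Patch 2| = 28.64.
|(Patch 1 ∪ Patch 2) ∩ Patch 3| = 13.1669.
|(Patch 1 ∪ Patch 2) ∖ Patch 3| = 28.64 − 13.1669 = 15.47.

15.47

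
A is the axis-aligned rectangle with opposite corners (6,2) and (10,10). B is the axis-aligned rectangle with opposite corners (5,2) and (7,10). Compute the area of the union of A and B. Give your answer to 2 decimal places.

By inclusion–exclusion:
Individual areas: |A| = 32, |B| = 16.
|A∩B|: x∈[6,7], y∈[2,10] → 1·8 = 8.
|A ∪ B| = 48 − 8 = 40.00.

40.00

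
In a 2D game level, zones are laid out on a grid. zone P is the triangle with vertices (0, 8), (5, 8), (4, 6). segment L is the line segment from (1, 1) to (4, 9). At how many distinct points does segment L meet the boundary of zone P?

2

The segment meets the boundary at (3.625,8), (3.053,6.474).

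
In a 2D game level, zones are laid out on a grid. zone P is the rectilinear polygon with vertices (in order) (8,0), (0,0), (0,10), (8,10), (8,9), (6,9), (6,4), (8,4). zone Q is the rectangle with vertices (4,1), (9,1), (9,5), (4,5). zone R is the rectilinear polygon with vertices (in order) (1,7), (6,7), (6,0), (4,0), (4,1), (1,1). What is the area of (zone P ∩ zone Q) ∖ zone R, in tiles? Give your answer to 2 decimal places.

|zone P ∩ zone Q| = 14.
|(zone P ∩ zone Q) ∩ zone R| = 8.
|(zone P ∩ zone Q) ∖ zone R| = 14 − 8 = 6.00.

6.00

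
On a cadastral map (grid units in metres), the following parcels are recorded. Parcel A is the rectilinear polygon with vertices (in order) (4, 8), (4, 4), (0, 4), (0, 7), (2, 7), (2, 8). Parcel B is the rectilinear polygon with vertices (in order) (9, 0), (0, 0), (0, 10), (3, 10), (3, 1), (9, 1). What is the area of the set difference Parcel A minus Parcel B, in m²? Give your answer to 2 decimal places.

4.00

|Parcel A| = 14, |Parcel A∩Parcel B| = 10.
|Parcel A ∖ Parcel B| = |Parcel A| − |Parcel A∩Parcel B| = 14 − 10 = 4.00.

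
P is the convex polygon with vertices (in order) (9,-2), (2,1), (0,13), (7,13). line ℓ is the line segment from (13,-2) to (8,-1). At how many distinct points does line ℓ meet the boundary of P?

1

The segment meets the boundary at (8.89,-1.178).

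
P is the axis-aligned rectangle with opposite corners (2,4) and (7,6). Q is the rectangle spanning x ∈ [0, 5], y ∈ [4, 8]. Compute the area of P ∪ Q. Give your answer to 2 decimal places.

By inclusion–exclusion:
Individual areas: |P| = 10, |Q| = 20.
|P∩Q|: x∈[2,5], y∈[4,6] → 3·2 = 6.
|P ∪ Q| = 30 − 6 = 24.00.

24.00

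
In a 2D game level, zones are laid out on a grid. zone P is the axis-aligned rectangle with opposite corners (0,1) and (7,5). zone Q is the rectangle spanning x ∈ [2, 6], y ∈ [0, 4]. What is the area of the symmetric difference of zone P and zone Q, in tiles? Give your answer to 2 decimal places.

|zone P∩zone Q|: x∈[2,6], y∈[1,4] → 4·3 = 12.
|zone P △ zone Q| = |zone P| + |zone Q| − 2·|zone P∩zone Q| = 28 + 16 − 24 = 20.00.

20.00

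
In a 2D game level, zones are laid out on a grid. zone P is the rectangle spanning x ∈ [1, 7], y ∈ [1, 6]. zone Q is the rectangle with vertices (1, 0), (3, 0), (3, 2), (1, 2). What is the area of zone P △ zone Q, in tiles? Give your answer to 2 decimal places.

30.00

|zone P∩zone Q|: x∈[1,3], y∈[1,2] → 2·1 = 2.
|zone P △ zone Q| = |zone P| + |zone Q| − 2·|zone P∩zone Q| = 30 + 4 − 4 = 30.00.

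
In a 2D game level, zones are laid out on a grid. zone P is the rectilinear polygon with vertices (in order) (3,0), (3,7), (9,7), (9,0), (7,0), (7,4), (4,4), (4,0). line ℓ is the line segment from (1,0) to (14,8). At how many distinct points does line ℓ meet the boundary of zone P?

The segment meets the boundary at (9,4.923), (3,1.231), (7,3.692), (4,1.846).

4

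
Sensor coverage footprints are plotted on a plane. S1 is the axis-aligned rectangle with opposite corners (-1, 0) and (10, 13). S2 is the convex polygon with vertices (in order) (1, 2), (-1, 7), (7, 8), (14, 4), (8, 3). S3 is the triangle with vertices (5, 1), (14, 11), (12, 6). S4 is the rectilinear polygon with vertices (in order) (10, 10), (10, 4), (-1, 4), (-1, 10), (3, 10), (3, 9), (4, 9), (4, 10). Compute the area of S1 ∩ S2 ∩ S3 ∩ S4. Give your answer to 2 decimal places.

2.69

The intersection is the polygon with vertices (9.84,6.377), (10,6.286), (10,4.571), (9.2,4), (7.7,4).
By the shoelace formula its area is 2.69.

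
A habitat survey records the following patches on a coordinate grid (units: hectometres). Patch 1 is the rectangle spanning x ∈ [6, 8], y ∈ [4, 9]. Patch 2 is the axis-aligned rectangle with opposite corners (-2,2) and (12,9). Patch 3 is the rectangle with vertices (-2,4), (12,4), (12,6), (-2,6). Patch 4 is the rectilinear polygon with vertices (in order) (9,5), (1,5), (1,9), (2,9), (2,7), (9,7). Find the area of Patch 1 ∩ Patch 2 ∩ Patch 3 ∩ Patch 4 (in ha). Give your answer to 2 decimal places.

The intersection is the polygon with vertices (6,6), (8,6), (8,5), (6,5).
By the shoelace formula its area is 2.00.

2.00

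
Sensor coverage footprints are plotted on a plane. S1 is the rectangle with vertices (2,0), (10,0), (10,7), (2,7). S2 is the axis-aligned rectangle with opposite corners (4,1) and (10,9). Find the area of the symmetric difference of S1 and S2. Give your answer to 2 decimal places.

32.00

|S1∩S2|: x∈[4,10], y∈[1,7] → 6·6 = 36.
|S1 △ S2| = |S1| + |S2| − 2·|S1∩S2| = 56 + 48 − 72 = 32.00.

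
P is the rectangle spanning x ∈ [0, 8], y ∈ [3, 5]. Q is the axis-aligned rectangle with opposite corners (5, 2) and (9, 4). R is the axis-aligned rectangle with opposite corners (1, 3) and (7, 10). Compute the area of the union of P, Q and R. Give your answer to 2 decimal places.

51.00

By inclusion–exclusion:
Individual areas: |P| = 16, |Q| = 8, |R| = 42.
|P∩Q|: x∈[5,8], y∈[3,4] → 3·1 = 3.
|P∩R|: x∈[1,7], y∈[3,5] → 6·2 = 12.
|Q∩R|: x∈[5,7], y∈[3,4] → 2·1 = 2.
|P∩Q∩R| = 2.
|P ∪ Q ∪ R| = 66 − 17 + 2 = 51.00.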